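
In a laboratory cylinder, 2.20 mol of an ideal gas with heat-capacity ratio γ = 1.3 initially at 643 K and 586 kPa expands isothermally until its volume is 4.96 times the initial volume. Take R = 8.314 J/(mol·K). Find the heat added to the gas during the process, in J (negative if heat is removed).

18800 J

V₁ = nRT₁/P₁ = 2.20×8.314×643/586 = 20.1 L.
Isothermal: T stays 643 K; PV = const ⇒ V₂ = 99.5 L, P₂ = 118 kPa.
ΔU = 0 (ideal gas, T constant).
W = nRT ln(V₂/V₁) = 2.20×8.314×643×ln(4.96) = 18800 J.
Q = ΔU + W = 18800 J.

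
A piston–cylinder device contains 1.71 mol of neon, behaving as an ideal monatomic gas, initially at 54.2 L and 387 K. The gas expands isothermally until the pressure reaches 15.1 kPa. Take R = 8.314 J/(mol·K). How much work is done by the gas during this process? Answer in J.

10500 J

P₁ = nRT₁/V₁ = 1.71×8.314×387/54.2 = 102 kPa.
Isothermal: T stays 387 K; PV = const ⇒ V₂ = 364 L, P₂ = 15.1 kPa.
W = nRT ln(V₂/V₁) = 1.71×8.314×387×ln(6.72) = 10500 J.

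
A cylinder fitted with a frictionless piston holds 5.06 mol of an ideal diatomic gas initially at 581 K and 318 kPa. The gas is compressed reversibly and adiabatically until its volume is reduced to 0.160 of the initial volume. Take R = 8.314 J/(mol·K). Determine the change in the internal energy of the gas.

66100 J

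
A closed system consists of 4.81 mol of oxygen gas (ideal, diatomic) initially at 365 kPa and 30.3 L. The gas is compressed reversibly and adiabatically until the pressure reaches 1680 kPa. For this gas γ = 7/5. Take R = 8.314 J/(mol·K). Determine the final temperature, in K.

T₁ = P₁V₁/(nR) = 365×30.3/(4.81×8.314) = 277 K.
Adiabatic: T₂/T₁ = (P₂/P₁)^((γ−1)/γ) ⇒ T₂ = 277×(4.60)^0.286 = 428 K; V₂ = 10.2 L.

428 K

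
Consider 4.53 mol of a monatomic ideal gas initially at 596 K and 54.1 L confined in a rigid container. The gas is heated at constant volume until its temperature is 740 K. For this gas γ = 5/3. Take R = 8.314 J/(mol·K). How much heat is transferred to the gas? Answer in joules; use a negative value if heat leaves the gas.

8140 J

P₁ = nRT₁/V₁ = 4.53×8.314×596/54.1 = 415 kPa.
Isochoric: V stays 54.1 L; P/T = const ⇒ T₂ = 740 K, P₂ = 515 kPa.
W = 0 (no volume change).
ΔU = nCvΔT = 4.53×12.5×(740−596) = 8140 J.
Q = ΔU = 8140 J.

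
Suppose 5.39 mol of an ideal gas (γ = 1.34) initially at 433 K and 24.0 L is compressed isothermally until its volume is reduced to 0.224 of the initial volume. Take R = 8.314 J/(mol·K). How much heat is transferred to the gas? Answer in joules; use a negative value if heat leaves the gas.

P₁ = nRT₁/V₁ = 5.39×8.314×433/24.0 = 808 kPa.
Isothermal: T stays 433 K; PV = const ⇒ V₂ = 5.38 L, P₂ = 3610 kPa.
ΔU = 0 (ideal gas, T constant).
W = nRT ln(V₂/V₁) = 5.39×8.314×433×ln(0.224) = -29000 J.
Q = ΔU + W = -29000 J.

-29000 J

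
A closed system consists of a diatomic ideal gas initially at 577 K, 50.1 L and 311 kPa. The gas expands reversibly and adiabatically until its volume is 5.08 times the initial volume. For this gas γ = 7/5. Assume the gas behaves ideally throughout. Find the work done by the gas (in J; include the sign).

18600 J

n = P₁V₁/(RT₁) = 311×50.1/(8.314×577) = 3.25 mol.
Adiabatic: TV^(γ−1) = const ⇒ T₂ = 577×(0.197)^0.400 = 301 K; PV^γ = const ⇒ P₂ = 32.0 kPa.
ΔU = nCvΔT = 3.25×20.8×(301−577) = -18600 J.
Q = 0 for an adiabatic process, so W = −ΔU = 18600 J.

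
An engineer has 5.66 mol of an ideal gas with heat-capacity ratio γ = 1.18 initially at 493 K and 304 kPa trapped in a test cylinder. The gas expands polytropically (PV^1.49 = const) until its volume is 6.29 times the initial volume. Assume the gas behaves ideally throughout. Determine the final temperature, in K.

200 K

V₁ = nRT₁/P₁ = 5.66×8.314×493/304 = 76.3 L.
Polytropic n=1.49: T₂ = T₁(V₁/V₂)^(n−1) = 493×(0.159)^0.49 = 200 K; P₂ = P₁(V₁/V₂)^n = 19.6 kPa.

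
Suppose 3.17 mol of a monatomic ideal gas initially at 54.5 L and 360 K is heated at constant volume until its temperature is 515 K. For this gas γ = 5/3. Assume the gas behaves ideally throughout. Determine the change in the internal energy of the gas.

P₁ = nRT₁/V₁ = 3.17×8.314×360/54.5 = 174 kPa.
Isochoric: V stays 54.5 L; P/T = const ⇒ T₂ = 515 K, P₂ = 249 kPa.
For an ideal gas ΔU = nCvΔT with Cv = (3/2)R = 12.5 J/(mol·K).
ΔU = 3.17×12.5×(515−360) = 6130 J.

6130 J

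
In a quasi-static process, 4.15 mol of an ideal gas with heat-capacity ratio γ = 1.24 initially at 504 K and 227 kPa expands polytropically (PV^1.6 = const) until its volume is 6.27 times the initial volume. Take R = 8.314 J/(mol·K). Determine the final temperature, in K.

168 K

V₁ = nRT₁/P₁ = 4.15×8.314×504/227 = 76.6 L.
Polytropic n=1.6: T₂ = T₁(V₁/V₂)^(n−1) = 504×(0.159)^0.60 = 168 K; P₂ = P₁(V₁/V₂)^n = 12.0 kPa.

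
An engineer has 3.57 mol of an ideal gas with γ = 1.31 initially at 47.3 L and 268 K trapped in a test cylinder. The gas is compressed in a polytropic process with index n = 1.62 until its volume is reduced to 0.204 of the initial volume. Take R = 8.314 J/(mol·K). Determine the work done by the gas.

P₁ = nRT₁/V₁ = 3.57×8.314×268/47.3 = 168 kPa.
Polytropic n=1.62: T₂ = T₁(V₁/V₂)^(n−1) = 268×(4.90)^0.62 = 718 K; P₂ = P₁(V₁/V₂)^n = 2210 kPa.
W = (P₁V₁−P₂V₂)/(n−1) = (168×47.3−2210×9.65)/0.62 = -21500 J.

-21500 J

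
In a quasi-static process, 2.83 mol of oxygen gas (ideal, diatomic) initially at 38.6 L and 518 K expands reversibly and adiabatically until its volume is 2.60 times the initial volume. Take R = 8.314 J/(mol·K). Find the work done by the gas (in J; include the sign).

P₁ = nRT₁/V₁ = 2.83×8.314×518/38.6 = 316 kPa.
Adiabatic: TV^(γ−1) = const ⇒ T₂ = 518×(0.385)^0.400 = 353 K; PV^γ = const ⇒ P₂ = 82.9 kPa.
ΔU = nCvΔT = 2.83×20.8×(353−518) = -9680 J.
Q = 0 for an adiabatic process, so W = −ΔU = 9680 J.

9680 J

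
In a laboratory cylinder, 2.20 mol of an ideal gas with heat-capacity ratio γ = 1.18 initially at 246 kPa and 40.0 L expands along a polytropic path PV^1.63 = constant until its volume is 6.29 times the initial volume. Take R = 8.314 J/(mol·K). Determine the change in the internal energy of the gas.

T₁ = P₁V₁/(nR) = 246×40.0/(2.20×8.314) = 538 K.
Polytropic n=1.63: T₂ = T₁(V₁/V₂)^(n−1) = 538×(0.159)^0.63 = 169 K; P₂ = P₁(V₁/V₂)^n = 12.3 kPa.
For an ideal gas ΔU = nCvΔT with Cv = R/(γ−1) = 46.2 J/(mol·K).
ΔU = 2.20×46.2×(169−538) = -37500 J.

-37500 J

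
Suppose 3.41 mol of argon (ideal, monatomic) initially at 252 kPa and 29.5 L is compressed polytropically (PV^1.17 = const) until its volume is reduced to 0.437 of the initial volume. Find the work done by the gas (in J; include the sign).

T₁ = P₁V₁/(nR) = 252×29.5/(3.41×8.314) = 262 K.
Polytropic n=1.17: T₂ = T₁(V₁/V₂)^(n−1) = 262×(2.29)^0.17 = 302 K; P₂ = P₁(V₁/V₂)^n = 664 kPa.
W = (P₁V₁−P₂V₂)/(n−1) = (252×29.5−664×12.9)/0.17 = -6610 J.

-6610 J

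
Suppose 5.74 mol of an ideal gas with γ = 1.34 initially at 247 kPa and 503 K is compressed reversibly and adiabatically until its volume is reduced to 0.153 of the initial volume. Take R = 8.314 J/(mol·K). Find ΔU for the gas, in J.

63100 J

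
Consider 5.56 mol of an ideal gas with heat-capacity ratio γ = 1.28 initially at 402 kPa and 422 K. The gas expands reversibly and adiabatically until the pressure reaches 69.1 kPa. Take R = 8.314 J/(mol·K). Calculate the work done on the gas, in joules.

-22300 J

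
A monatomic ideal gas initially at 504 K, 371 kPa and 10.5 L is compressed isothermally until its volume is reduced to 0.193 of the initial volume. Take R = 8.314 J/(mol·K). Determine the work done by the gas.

-6410 J

n = P₁V₁/(RT₁) = 371×10.5/(8.314×504) = 0.930 mol.
Isothermal: T stays 504 K; PV = const ⇒ V₂ = 2.03 L, P₂ = 1920 kPa.
W = nRT ln(V₂/V₁) = 0.930×8.314×504×ln(0.193) = -6410 J.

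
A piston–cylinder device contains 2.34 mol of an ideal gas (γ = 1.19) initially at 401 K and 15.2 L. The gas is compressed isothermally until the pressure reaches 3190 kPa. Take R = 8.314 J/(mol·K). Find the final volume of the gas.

2.45 L

P₁ = nRT₁/V₁ = 2.34×8.314×401/15.2 = 513 kPa.
Isothermal: T stays 401 K; PV = const ⇒ V₂ = 2.45 L, P₂ = 3190 kPa.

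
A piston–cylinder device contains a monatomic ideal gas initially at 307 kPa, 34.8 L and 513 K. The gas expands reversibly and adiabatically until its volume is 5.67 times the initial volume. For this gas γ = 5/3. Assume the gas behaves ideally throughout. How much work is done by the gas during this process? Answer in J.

11000 J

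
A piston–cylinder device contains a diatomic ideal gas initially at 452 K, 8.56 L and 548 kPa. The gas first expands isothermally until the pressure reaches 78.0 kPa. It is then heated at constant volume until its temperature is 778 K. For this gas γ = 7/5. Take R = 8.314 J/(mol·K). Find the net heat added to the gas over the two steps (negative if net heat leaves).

17600 J

n = P₁V₁/(RT₁) = 548×8.56/(8.314×452) = 1.25 mol.
Step 1 — Isothermal: T stays 452 K; PV = const ⇒ V₂ = 60.1 L, P₂ = 78.0 kPa.
ΔU = 0 (ideal gas, T constant).
W = nRT ln(V₂/V₁) = 1.25×8.314×452×ln(7.03) = 9150 J.
Q = ΔU + W = 9150 J.
State after step 1: P = 78.0 kPa, V = 60.1 L, T = 452 K.
Step 2 — Isochoric: V stays 60.1 L; P/T = const ⇒ T₂ = 778 K, P₂ = 134 kPa.
W = 0 (no volume change).
ΔU = nCvΔT = 1.25×20.8×(778−452) = 8460 J.
Q = ΔU = 8460 J.
Net over both steps: W = 9150 J, Q = 17600 J, ΔU = 8460 J.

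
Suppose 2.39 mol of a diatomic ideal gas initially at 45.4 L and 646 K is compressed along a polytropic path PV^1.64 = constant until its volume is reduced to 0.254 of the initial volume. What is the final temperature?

1550 K

P₁ = nRT₁/V₁ = 2.39×8.314×646/45.4 = 283 kPa.
Polytropic n=1.64: T₂ = T₁(V₁/V₂)^(n−1) = 646×(3.94)^0.64 = 1550 K; P₂ = P₁(V₁/V₂)^n = 2680 kPa.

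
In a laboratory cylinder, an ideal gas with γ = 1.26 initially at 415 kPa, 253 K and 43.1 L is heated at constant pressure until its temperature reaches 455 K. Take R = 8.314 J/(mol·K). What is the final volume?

Isobaric: P stays 415 kPa; V/T = const ⇒ T₂ = 455 K, V₂ = 77.5 L.

77.5 L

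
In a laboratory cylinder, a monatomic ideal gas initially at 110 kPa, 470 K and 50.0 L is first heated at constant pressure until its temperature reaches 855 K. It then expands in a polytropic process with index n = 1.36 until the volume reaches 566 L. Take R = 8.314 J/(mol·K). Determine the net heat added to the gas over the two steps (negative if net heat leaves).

n = P₁V₁/(RT₁) = 110×50.0/(8.314×470) = 1.41 mol.
Step 1 — Isobaric: P stays 110 kPa; V/T = const ⇒ T₂ = 855 K, V₂ = 91.0 L.
W = PΔV = 110×(91.0−50.0) kPa·L = 4510 J.
ΔU = nCvΔT = 1.41×12.5×(855−470) = 6760 J.
Q = ΔU + W = nCpΔT = 11300 J.
State after step 1: P = 110 kPa, V = 91.0 L, T = 855 K.
Step 2 — Polytropic n=1.36: T₂ = T₁(V₁/V₂)^(n−1) = 855×(0.161)^0.36 = 443 K; P₂ = P₁(V₁/V₂)^n = 9.15 kPa.
W = (P₁V₁−P₂V₂)/(n−1) = (110×91.0−9.15×566)/0.36 = 13400 J.
ΔU = nCvΔT = 1.41×12.5×(443−855) = -7240 J.
Q = ΔU + W = 6160 J.
Net over both steps: W = 17900 J, Q = 17400 J, ΔU = -479 J.

17400 J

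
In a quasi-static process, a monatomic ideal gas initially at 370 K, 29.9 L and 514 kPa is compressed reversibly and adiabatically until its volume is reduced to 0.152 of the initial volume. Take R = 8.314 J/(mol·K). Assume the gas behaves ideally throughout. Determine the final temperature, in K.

1300 K

Adiabatic: TV^(γ−1) = const ⇒ T₂ = 370×(6.58)^0.667 = 1300 K; PV^γ = const ⇒ P₂ = 11900 kPa.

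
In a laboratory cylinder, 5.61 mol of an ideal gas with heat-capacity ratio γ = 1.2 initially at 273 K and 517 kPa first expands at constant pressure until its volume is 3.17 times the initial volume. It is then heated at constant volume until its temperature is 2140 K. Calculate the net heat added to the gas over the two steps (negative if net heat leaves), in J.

463000 J

V₁ = nRT₁/P₁ = 5.61×8.314×273/517 = 24.6 L.
Step 1 — Isobaric: P stays 517 kPa; V/T = const ⇒ T₂ = 865 K, V₂ = 78.1 L.
W = PΔV = 517×(78.1−24.6) kPa·L = 27600 J.
ΔU = nCvΔT = 5.61×41.6×(865−273) = 138000 J.
Q = ΔU + W = nCpΔT = 166000 J.
State after step 1: P = 517 kPa, V = 78.1 L, T = 865 K.
Step 2 — Isochoric: V stays 78.1 L; P/T = const ⇒ T₂ = 2140 K, P₂ = 1280 kPa.
W = 0 (no volume change).
ΔU = nCvΔT = 5.61×41.6×(2140−865) = 297000 J.
Q = ΔU = 297000 J.
Net over both steps: W = 27600 J, Q = 463000 J, ΔU = 435000 J.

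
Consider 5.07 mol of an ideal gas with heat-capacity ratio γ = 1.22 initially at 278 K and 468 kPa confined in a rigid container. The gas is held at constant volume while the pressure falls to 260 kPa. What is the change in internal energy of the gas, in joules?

-23700 J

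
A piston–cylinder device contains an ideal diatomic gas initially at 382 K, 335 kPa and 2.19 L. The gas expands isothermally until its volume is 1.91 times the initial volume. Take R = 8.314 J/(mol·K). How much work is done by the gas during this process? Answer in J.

475 J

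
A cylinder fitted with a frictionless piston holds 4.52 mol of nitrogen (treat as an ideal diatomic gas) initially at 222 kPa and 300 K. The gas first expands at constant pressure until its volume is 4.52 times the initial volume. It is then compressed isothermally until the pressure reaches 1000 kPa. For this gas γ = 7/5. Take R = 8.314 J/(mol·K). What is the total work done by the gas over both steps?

-37000 J

V₁ = nRT₁/P₁ = 4.52×8.314×300/222 = 50.8 L.
Step 1 — Isobaric: P stays 222 kPa; V/T = const ⇒ T₂ = 1360 K, V₂ = 230 L.
W = PΔV = 222×(230−50.8) kPa·L = 39700 J.
ΔU = nCvΔT = 4.52×20.8×(1360−300) = 99200 J.
Q = ΔU + W = nCpΔT = 139000 J.
State after step 1: P = 222 kPa, V = 230 L, T = 1360 K.
Step 2 — Isothermal: T stays 1360 K; PV = const ⇒ V₂ = 51.0 L, P₂ = 1000 kPa.
ΔU = 0 (ideal gas, T constant).
W = nRT ln(V₂/V₁) = 4.52×8.314×1360×ln(0.222) = -76700 J.
Q = ΔU + W = -76700 J.
Net over both steps: W = -37000 J, Q = 62200 J, ΔU = 99200 J.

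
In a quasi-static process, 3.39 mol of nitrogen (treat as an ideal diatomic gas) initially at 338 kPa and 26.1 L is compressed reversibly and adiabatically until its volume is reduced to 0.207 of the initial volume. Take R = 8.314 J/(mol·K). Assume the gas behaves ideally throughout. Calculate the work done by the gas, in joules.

T₁ = P₁V₁/(nR) = 338×26.1/(3.39×8.314) = 313 K.
Adiabatic: TV^(γ−1) = const ⇒ T₂ = 313×(4.83)^0.400 = 588 K; PV^γ = const ⇒ P₂ = 3070 kPa.
ΔU = nCvΔT = 3.39×20.8×(588−313) = 19400 J.
Q = 0 for an adiabatic process, so W = −ΔU = -19400 J.

-19400 J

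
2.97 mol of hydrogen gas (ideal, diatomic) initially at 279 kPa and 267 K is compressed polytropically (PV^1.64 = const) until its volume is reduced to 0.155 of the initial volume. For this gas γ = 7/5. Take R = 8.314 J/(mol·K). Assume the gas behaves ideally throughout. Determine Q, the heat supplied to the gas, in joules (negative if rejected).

V₁ = nRT₁/P₁ = 2.97×8.314×267/279 = 23.6 L.
Polytropic n=1.64: T₂ = T₁(V₁/V₂)^(n−1) = 267×(6.45)^0.64 = 880 K; P₂ = P₁(V₁/V₂)^n = 5940 kPa.
W = (P₁V₁−P₂V₂)/(n−1) = (279×23.6−5940×3.66)/0.64 = -23700 J.
ΔU = nCvΔT = 2.97×20.8×(880−267) = 37900 J.
Q = ΔU + W = 14200 J.

14200 J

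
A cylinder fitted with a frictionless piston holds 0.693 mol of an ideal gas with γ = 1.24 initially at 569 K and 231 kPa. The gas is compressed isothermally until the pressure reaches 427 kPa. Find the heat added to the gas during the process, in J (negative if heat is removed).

-2010 J

V₁ = nRT₁/P₁ = 0.693×8.314×569/231 = 14.2 L.
Isothermal: T stays 569 K; PV = const ⇒ V₂ = 7.68 L, P₂ = 427 kPa.
ΔU = 0 (ideal gas, T constant).
W = nRT ln(V₂/V₁) = 0.693×8.314×569×ln(0.541) = -2010 J.
Q = ΔU + W = -2010 J.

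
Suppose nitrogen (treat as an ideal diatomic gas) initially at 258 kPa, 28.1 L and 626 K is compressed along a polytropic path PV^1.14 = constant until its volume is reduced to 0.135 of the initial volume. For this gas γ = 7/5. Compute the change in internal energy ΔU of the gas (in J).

5860 J

n = P₁V₁/(RT₁) = 258×28.1/(8.314×626) = 1.39 mol.
Polytropic n=1.14: T₂ = T₁(V₁/V₂)^(n−1) = 626×(7.41)^0.14 = 829 K; P₂ = P₁(V₁/V₂)^n = 2530 kPa.
For an ideal gas ΔU = nCvΔT with Cv = (5/2)R = 20.8 J/(mol·K).
ΔU = 1.39×20.8×(829−626) = 5860 J.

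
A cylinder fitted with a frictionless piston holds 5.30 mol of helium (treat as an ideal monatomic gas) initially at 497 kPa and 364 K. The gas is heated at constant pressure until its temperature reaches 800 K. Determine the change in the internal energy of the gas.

V₁ = nRT₁/P₁ = 5.30×8.314×364/497 = 32.3 L.
Isobaric: P stays 497 kPa; V/T = const ⇒ T₂ = 800 K, V₂ = 70.9 L.
For an ideal gas ΔU = nCvΔT with Cv = (3/2)R = 12.5 J/(mol·K).
ΔU = 5.30×12.5×(800−364) = 28800 J.

28800 J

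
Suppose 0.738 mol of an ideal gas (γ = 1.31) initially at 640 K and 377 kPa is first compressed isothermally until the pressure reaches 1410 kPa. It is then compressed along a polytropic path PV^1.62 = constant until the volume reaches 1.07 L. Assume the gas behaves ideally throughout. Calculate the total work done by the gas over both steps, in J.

V₁ = nRT₁/P₁ = 0.738×8.314×640/377 = 10.4 L.
Step 1 — Isothermal: T stays 640 K; PV = const ⇒ V₂ = 2.79 L, P₂ = 1410 kPa.
ΔU = 0 (ideal gas, T constant).
W = nRT ln(V₂/V₁) = 0.738×8.314×640×ln(0.267) = -5180 J.
Q = ΔU + W = -5180 J.
State after step 1: P = 1410 kPa, V = 2.79 L, T = 640 K.
Step 2 — Polytropic n=1.62: T₂ = T₁(V₁/V₂)^(n−1) = 640×(2.60)^0.62 = 1160 K; P₂ = P₁(V₁/V₂)^n = 6640 kPa.
W = (P₁V₁−P₂V₂)/(n−1) = (1410×2.79−6640×1.07)/0.62 = -5130 J.
ΔU = nCvΔT = 0.738×26.8×(1160−640) = 10300 J.
Q = ΔU + W = 5130 J.
Net over both steps: W = -10300 J, Q = -52.4 J, ΔU = 10300 J.

-10300 J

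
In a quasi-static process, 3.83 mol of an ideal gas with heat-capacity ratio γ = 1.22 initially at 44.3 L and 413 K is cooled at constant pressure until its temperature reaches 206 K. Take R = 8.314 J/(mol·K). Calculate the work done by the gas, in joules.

-6590 J

P₁ = nRT₁/V₁ = 3.83×8.314×413/44.3 = 297 kPa.
Isobaric: P stays 297 kPa; V/T = const ⇒ T₂ = 206 K, V₂ = 22.1 L.
W = PΔV = 297×(22.1−44.3) kPa·L = -6590 J.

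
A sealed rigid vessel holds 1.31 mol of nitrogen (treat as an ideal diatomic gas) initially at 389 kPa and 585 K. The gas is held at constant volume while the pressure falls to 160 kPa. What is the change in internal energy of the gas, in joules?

V₁ = nRT₁/P₁ = 1.31×8.314×585/389 = 16.4 L.
Isochoric: V stays 16.4 L; P/T = const ⇒ T₂ = 241 K, P₂ = 160 kPa.
For an ideal gas ΔU = nCvΔT with Cv = (5/2)R = 20.8 J/(mol·K).
ΔU = 1.31×20.8×(241−585) = -9380 J.

-9380 J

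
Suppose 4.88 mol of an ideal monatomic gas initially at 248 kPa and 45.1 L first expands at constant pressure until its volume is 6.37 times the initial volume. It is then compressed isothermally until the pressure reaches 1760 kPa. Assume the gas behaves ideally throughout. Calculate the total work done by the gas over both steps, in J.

-79600 J

T₁ = P₁V₁/(nR) = 248×45.1/(4.88×8.314) = 276 K.
Step 1 — Isobaric: P stays 248 kPa; V/T = const ⇒ T₂ = 1760 K, V₂ = 287 L.
W = PΔV = 248×(287−45.1) kPa·L = 60100 J.
ΔU = nCvΔT = 4.88×12.5×(1760−276) = 90100 J.
Q = ΔU + W = nCpΔT = 150000 J.
State after step 1: P = 248 kPa, V = 287 L, T = 1760 K.
Step 2 — Isothermal: T stays 1760 K; PV = const ⇒ V₂ = 40.5 L, P₂ = 1760 kPa.
ΔU = 0 (ideal gas, T constant).
W = nRT ln(V₂/V₁) = 4.88×8.314×1760×ln(0.141) = -140000 J.
Q = ΔU + W = -140000 J.
Net over both steps: W = -79600 J, Q = 10500 J, ΔU = 90100 J.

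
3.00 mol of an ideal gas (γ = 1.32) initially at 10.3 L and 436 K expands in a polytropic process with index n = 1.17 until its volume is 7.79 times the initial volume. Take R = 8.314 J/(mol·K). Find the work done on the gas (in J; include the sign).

-18800 J

P₁ = nRT₁/V₁ = 3.00×8.314×436/10.3 = 1060 kPa.
Polytropic n=1.17: T₂ = T₁(V₁/V₂)^(n−1) = 436×(0.128)^0.17 = 308 K; P₂ = P₁(V₁/V₂)^n = 95.6 kPa.
W = (P₁V₁−P₂V₂)/(n−1) = (1060×10.3−95.6×80.2)/0.17 = 18800 J.
Work done on the gas = −W_by = -18800 J.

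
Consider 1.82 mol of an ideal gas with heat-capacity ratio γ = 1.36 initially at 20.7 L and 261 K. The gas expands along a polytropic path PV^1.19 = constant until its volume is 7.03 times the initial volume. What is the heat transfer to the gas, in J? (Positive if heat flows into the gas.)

P₁ = nRT₁/V₁ = 1.82×8.314×261/20.7 = 191 kPa.
Polytropic n=1.19: T₂ = T₁(V₁/V₂)^(n−1) = 261×(0.142)^0.19 = 180 K; P₂ = P₁(V₁/V₂)^n = 18.7 kPa.
W = (P₁V₁−P₂V₂)/(n−1) = (191×20.7−18.7×146)/0.19 = 6440 J.
ΔU = nCvΔT = 1.82×23.1×(180−261) = -3400 J.
Q = ΔU + W = 3040 J.

3040 J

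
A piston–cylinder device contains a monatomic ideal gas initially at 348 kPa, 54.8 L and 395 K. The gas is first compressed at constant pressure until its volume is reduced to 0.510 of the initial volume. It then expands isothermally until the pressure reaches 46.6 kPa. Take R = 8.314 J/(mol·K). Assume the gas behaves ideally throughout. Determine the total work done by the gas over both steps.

10200 J

n = P₁V₁/(RT₁) = 348×54.8/(8.314×395) = 5.81 mol.
Step 1 — Isobaric: P stays 348 kPa; V/T = const ⇒ T₂ = 201 K, V₂ = 27.9 L.
W = PΔV = 348×(27.9−54.8) kPa·L = -9340 J.
ΔU = nCvΔT = 5.81×12.5×(201−395) = -14000 J.
Q = ΔU + W = nCpΔT = -23400 J.
State after step 1: P = 348 kPa, V = 27.9 L, T = 201 K.
Step 2 — Isothermal: T stays 201 K; PV = const ⇒ V₂ = 209 L, P₂ = 46.6 kPa.
ΔU = 0 (ideal gas, T constant).
W = nRT ln(V₂/V₁) = 5.81×8.314×201×ln(7.47) = 19600 J.
Q = ΔU + W = 19600 J.
Net over both steps: W = 10200 J, Q = -3810 J, ΔU = -14000 J.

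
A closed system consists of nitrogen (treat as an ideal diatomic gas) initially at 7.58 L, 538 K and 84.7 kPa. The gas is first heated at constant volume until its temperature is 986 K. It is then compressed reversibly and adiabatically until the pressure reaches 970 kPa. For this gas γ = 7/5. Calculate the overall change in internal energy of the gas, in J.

3360 J

n = P₁V₁/(RT₁) = 84.7×7.58/(8.314×538) = 0.144 mol.
Step 1 — Isochoric: V stays 7.58 L; P/T = const ⇒ T₂ = 986 K, P₂ = 155 kPa.
W = 0 (no volume change).
ΔU = nCvΔT = 0.144×20.8×(986−538) = 1340 J.
Q = ΔU = 1340 J.
State after step 1: P = 155 kPa, V = 7.58 L, T = 986 K.
Step 2 — Adiabatic: T₂/T₁ = (P₂/P₁)^((γ−1)/γ) ⇒ T₂ = 986×(6.25)^0.286 = 1660 K; V₂ = 2.05 L.
ΔU = nCvΔT = 0.144×20.8×(1660−986) = 2020 J.
Q = 0 for an adiabatic process, so W = −ΔU = -2020 J.
Net over both steps: W = -2020 J, Q = 1340 J, ΔU = 3360 J.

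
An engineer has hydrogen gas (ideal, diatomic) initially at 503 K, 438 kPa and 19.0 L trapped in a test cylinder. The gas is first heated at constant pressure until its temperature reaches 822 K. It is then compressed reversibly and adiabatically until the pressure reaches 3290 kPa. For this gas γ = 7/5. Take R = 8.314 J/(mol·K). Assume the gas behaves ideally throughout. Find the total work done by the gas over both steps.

-21200 J

n = P₁V₁/(RT₁) = 438×19.0/(8.314×503) = 1.99 mol.
Step 1 — Isobaric: P stays 438 kPa; V/T = const ⇒ T₂ = 822 K, V₂ = 31.0 L.
W = PΔV = 438×(31.0−19.0) kPa·L = 5280 J.
ΔU = nCvΔT = 1.99×20.8×(822−503) = 13200 J.
Q = ΔU + W = nCpΔT = 18500 J.
State after step 1: P = 438 kPa, V = 31.0 L, T = 822 K.
Step 2 — Adiabatic: T₂/T₁ = (P₂/P₁)^((γ−1)/γ) ⇒ T₂ = 822×(7.51)^0.286 = 1460 K; V₂ = 7.35 L.
ΔU = nCvΔT = 1.99×20.8×(1460−822) = 26500 J.
Q = 0 for an adiabatic process, so W = −ΔU = -26500 J.
Net over both steps: W = -21200 J, Q = 18500 J, ΔU = 39700 J.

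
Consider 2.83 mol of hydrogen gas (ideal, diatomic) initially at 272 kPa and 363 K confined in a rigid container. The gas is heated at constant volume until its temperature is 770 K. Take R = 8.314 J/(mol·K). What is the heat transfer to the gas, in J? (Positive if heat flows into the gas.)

23900 J

V₁ = nRT₁/P₁ = 2.83×8.314×363/272 = 31.4 L.
Isochoric: V stays 31.4 L; P/T = const ⇒ T₂ = 770 K, P₂ = 577 kPa.
W = 0 (no volume change).
ΔU = nCvΔT = 2.83×20.8×(770−363) = 23900 J.
Q = ΔU = 23900 J.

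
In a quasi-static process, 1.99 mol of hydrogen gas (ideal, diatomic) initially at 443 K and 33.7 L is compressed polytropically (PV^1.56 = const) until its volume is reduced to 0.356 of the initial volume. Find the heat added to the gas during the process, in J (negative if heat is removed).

4100 J

P₁ = nRT₁/V₁ = 1.99×8.314×443/33.7 = 217 kPa.
Polytropic n=1.56: T₂ = T₁(V₁/V₂)^(n−1) = 443×(2.81)^0.56 = 790 K; P₂ = P₁(V₁/V₂)^n = 1090 kPa.
W = (P₁V₁−P₂V₂)/(n−1) = (217×33.7−1090×12.0)/0.56 = -10300 J.
ΔU = nCvΔT = 1.99×20.8×(790−443) = 14400 J.
Q = ΔU + W = 4100 J.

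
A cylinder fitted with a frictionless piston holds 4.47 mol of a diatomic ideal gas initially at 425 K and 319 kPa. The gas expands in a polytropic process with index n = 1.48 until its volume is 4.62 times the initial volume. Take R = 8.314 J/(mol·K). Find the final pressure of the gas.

V₁ = nRT₁/P₁ = 4.47×8.314×425/319 = 49.5 L.
Polytropic n=1.48: T₂ = T₁(V₁/V₂)^(n−1) = 425×(0.216)^0.48 = 204 K; P₂ = P₁(V₁/V₂)^n = 33.1 kPa.

33.1 kPa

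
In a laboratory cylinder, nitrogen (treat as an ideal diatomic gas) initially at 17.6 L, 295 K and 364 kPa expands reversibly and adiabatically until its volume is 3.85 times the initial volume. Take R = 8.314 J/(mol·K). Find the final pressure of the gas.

Adiabatic: TV^(γ−1) = const ⇒ T₂ = 295×(0.260)^0.400 = 172 K; PV^γ = const ⇒ P₂ = 55.1 kPa.

55.1 kPa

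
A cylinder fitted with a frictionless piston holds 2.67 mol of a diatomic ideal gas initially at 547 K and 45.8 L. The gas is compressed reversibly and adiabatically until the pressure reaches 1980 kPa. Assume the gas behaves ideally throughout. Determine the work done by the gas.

P₁ = nRT₁/V₁ = 2.67×8.314×547/45.8 = 265 kPa.
Adiabatic: T₂/T₁ = (P₂/P₁)^((γ−1)/γ) ⇒ T₂ = 547×(7.47)^0.286 = 972 K; V₂ = 10.9 L.
ΔU = nCvΔT = 2.67×20.8×(972−547) = 23600 J.
Q = 0 for an adiabatic process, so W = −ΔU = -23600 J.

-23600 J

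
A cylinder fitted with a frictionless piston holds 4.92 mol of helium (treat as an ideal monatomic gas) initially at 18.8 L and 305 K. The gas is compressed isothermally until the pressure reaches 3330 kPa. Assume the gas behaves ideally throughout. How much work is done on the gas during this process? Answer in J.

P₁ = nRT₁/V₁ = 4.92×8.314×305/18.8 = 664 kPa.
Isothermal: T stays 305 K; PV = const ⇒ V₂ = 3.75 L, P₂ = 3330 kPa.
W = nRT ln(V₂/V₁) = 4.92×8.314×305×ln(0.199) = -20100 J.
Work done on the gas = −W_by = 20100 J.

20100 J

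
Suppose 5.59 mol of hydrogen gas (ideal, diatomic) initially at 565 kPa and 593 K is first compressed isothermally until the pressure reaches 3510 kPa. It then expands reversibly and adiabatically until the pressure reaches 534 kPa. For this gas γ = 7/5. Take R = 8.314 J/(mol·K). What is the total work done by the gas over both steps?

-21700 J

V₁ = nRT₁/P₁ = 5.59×8.314×593/565 = 48.8 L.
Step 1 — Isothermal: T stays 593 K; PV = const ⇒ V₂ = 7.85 L, P₂ = 3510 kPa.
ΔU = 0 (ideal gas, T constant).
W = nRT ln(V₂/V₁) = 5.59×8.314×593×ln(0.161) = -50300 J.
Q = ΔU + W = -50300 J.
State after step 1: P = 3510 kPa, V = 7.85 L, T = 593 K.
Step 2 — Adiabatic: T₂/T₁ = (P₂/P₁)^((γ−1)/γ) ⇒ T₂ = 593×(0.152)^0.286 = 346 K; V₂ = 30.1 L.
ΔU = nCvΔT = 5.59×20.8×(346−593) = -28700 J.
Q = 0 for an adiabatic process, so W = −ΔU = 28700 J.
Net over both steps: W = -21700 J, Q = -50300 J, ΔU = -28700 J.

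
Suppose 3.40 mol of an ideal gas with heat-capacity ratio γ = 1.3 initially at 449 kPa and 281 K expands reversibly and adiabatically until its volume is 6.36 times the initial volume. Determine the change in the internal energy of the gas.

V₁ = nRT₁/P₁ = 3.40×8.314×281/449 = 17.7 L.
Adiabatic: TV^(γ−1) = const ⇒ T₂ = 281×(0.157)^0.300 = 161 K; PV^γ = const ⇒ P₂ = 40.5 kPa.
For an ideal gas ΔU = nCvΔT with Cv = R/(γ−1) = 27.7 J/(mol·K).
ΔU = 3.40×27.7×(161−281) = -11300 J.

-11300 J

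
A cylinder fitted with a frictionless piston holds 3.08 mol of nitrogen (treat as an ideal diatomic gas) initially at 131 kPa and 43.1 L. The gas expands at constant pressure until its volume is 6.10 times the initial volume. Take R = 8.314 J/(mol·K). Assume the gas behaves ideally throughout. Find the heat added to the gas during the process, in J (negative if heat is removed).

101000 J

T₁ = P₁V₁/(nR) = 131×43.1/(3.08×8.314) = 220 K.
Isobaric: P stays 131 kPa; V/T = const ⇒ T₂ = 1340 K, V₂ = 263 L.
W = PΔV = 131×(263−43.1) kPa·L = 28800 J.
ΔU = nCvΔT = 3.08×20.8×(1340−220) = 72000 J.
Q = ΔU + W = nCpΔT = 101000 J.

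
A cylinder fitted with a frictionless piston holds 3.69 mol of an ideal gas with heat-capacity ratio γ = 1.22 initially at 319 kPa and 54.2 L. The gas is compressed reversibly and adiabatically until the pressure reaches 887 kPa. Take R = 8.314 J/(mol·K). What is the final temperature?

678 K

T₁ = P₁V₁/(nR) = 319×54.2/(3.69×8.314) = 564 K.
Adiabatic: T₂/T₁ = (P₂/P₁)^((γ−1)/γ) ⇒ T₂ = 564×(2.78)^0.180 = 678 K; V₂ = 23.4 L.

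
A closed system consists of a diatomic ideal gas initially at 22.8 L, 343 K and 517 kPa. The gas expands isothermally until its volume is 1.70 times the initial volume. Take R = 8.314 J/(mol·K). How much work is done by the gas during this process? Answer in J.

n = P₁V₁/(RT₁) = 517×22.8/(8.314×343) = 4.13 mol.
Isothermal: T stays 343 K; PV = const ⇒ V₂ = 38.8 L, P₂ = 304 kPa.
W = nRT ln(V₂/V₁) = 4.13×8.314×343×ln(1.70) = 6250 J.

6250 J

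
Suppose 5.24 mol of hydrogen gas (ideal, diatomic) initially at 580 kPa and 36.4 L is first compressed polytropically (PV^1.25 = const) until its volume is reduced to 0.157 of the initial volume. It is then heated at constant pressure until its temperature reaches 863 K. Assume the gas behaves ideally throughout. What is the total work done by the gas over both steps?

T₁ = P₁V₁/(nR) = 580×36.4/(5.24×8.314) = 485 K.
Step 1 — Polytropic n=1.25: T₂ = T₁(V₁/V₂)^(n−1) = 485×(6.37)^0.25 = 770 K; P₂ = P₁(V₁/V₂)^n = 5870 kPa.
W = (P₁V₁−P₂V₂)/(n−1) = (580×36.4−5870×5.71)/0.25 = -49700 J.
ΔU = nCvΔT = 5.24×20.8×(770−485) = 31100 J.
Q = ΔU + W = -18600 J.
State after step 1: P = 5870 kPa, V = 5.71 L, T = 770 K.
Step 2 — Isobaric: P stays 5870 kPa; V/T = const ⇒ T₂ = 863 K, V₂ = 6.41 L.
W = PΔV = 5870×(6.41−5.71) kPa·L = 4060 J.
ΔU = nCvΔT = 5.24×20.8×(863−770) = 10100 J.
Q = ΔU + W = nCpΔT = 14200 J.
Net over both steps: W = -45700 J, Q = -4440 J, ΔU = 41200 J.

-45700 J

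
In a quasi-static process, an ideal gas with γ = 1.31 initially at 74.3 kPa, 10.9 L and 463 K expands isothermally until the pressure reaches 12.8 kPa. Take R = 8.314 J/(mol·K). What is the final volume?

63.3 L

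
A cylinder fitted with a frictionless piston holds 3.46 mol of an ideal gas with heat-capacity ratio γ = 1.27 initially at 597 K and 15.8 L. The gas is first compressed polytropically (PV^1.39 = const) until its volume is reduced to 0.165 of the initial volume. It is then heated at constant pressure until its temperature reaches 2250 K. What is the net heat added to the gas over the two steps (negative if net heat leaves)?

161000 J

P₁ = nRT₁/V₁ = 3.46×8.314×597/15.8 = 1090 kPa.
Step 1 — Polytropic n=1.39: T₂ = T₁(V₁/V₂)^(n−1) = 597×(6.06)^0.39 = 1210 K; P₂ = P₁(V₁/V₂)^n = 13300 kPa.
W = (P₁V₁−P₂V₂)/(n−1) = (1090×15.8−13300×2.61)/0.39 = -44900 J.
ΔU = nCvΔT = 3.46×30.8×(1210−597) = 64800 J.
Q = ΔU + W = 19900 J.
State after step 1: P = 13300 kPa, V = 2.61 L, T = 1210 K.
Step 2 — Isobaric: P stays 13300 kPa; V/T = const ⇒ T₂ = 2250 K, V₂ = 4.87 L.
W = PΔV = 13300×(4.87−2.61) kPa·L = 30000 J.
ΔU = nCvΔT = 3.46×30.8×(2250−1210) = 111000 J.
Q = ΔU + W = nCpΔT = 141000 J.
Net over both steps: W = -14800 J, Q = 161000 J, ΔU = 176000 J.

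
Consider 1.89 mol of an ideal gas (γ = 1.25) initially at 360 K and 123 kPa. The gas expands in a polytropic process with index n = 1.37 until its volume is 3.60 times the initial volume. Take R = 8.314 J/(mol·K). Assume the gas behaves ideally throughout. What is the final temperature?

V₁ = nRT₁/P₁ = 1.89×8.314×360/123 = 46.0 L.
Polytropic n=1.37: T₂ = T₁(V₁/V₂)^(n−1) = 360×(0.278)^0.37 = 224 K; P₂ = P₁(V₁/V₂)^n = 21.3 kPa.

224 K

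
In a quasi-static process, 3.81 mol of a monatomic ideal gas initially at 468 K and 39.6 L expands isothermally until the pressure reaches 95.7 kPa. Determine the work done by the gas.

P₁ = nRT₁/V₁ = 3.81×8.314×468/39.6 = 374 kPa.
Isothermal: T stays 468 K; PV = const ⇒ V₂ = 155 L, P₂ = 95.7 kPa.
W = nRT ln(V₂/V₁) = 3.81×8.314×468×ln(3.91) = 20200 J.

20200 J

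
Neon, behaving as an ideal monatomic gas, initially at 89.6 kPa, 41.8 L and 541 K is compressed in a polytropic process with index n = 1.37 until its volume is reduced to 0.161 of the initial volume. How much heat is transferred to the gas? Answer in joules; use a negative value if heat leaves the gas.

n = P₁V₁/(RT₁) = 89.6×41.8/(8.314×541) = 0.833 mol.
Polytropic n=1.37: T₂ = T₁(V₁/V₂)^(n−1) = 541×(6.21)^0.37 = 1060 K; P₂ = P₁(V₁/V₂)^n = 1090 kPa.
W = (P₁V₁−P₂V₂)/(n−1) = (89.6×41.8−1090×6.73)/0.37 = -9770 J.
ΔU = nCvΔT = 0.833×12.5×(1060−541) = 5420 J.
Q = ΔU + W = -4350 J.

-4350 J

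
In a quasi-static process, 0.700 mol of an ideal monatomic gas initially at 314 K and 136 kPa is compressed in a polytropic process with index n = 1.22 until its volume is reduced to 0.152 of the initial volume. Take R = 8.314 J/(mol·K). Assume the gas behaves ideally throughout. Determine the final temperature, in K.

V₁ = nRT₁/P₁ = 0.700×8.314×314/136 = 13.4 L.
Polytropic n=1.22: T₂ = T₁(V₁/V₂)^(n−1) = 314×(6.58)^0.22 = 475 K; P₂ = P₁(V₁/V₂)^n = 1350 kPa.

475 K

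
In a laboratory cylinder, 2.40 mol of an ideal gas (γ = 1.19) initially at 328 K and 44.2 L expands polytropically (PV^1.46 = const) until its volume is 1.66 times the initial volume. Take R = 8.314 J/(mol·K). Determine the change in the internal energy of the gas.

P₁ = nRT₁/V₁ = 2.40×8.314×328/44.2 = 148 kPa.
Polytropic n=1.46: T₂ = T₁(V₁/V₂)^(n−1) = 328×(0.602)^0.46 = 260 K; P₂ = P₁(V₁/V₂)^n = 70.7 kPa.
For an ideal gas ΔU = nCvΔT with Cv = R/(γ−1) = 43.8 J/(mol·K).
ΔU = 2.40×43.8×(260−328) = -7160 J.

-7160 J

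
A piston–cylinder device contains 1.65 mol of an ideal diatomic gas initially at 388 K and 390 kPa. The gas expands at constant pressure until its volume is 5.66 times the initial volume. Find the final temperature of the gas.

2200 K

V₁ = nRT₁/P₁ = 1.65×8.314×388/390 = 13.6 L.
Isobaric: P stays 390 kPa; V/T = const ⇒ T₂ = 2200 K, V₂ = 77.2 L.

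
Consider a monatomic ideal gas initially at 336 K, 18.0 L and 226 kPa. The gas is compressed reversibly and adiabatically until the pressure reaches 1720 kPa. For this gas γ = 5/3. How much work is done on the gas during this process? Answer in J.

7640 J

n = P₁V₁/(RT₁) = 226×18.0/(8.314×336) = 1.46 mol.
Adiabatic: T₂/T₁ = (P₂/P₁)^((γ−1)/γ) ⇒ T₂ = 336×(7.61)^0.400 = 757 K; V₂ = 5.33 L.
ΔU = nCvΔT = 1.46×12.5×(757−336) = 7640 J.
Q = 0 for an adiabatic process, so W = −ΔU = -7640 J.
Work done on the gas = −W_by = 7640 J.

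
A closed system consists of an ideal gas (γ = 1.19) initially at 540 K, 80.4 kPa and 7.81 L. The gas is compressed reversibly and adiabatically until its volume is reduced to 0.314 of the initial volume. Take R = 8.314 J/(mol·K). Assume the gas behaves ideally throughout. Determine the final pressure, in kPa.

Adiabatic: TV^(γ−1) = const ⇒ T₂ = 540×(3.18)^0.190 = 673 K; PV^γ = const ⇒ P₂ = 319 kPa.

319 kPa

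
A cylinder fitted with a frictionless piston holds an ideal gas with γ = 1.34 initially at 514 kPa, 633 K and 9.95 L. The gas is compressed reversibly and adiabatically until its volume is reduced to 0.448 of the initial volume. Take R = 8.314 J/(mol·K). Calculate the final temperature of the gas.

832 K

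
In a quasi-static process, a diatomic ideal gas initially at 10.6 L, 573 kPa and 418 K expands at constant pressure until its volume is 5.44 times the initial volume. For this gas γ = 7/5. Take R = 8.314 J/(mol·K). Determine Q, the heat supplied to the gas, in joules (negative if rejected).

n = P₁V₁/(RT₁) = 573×10.6/(8.314×418) = 1.75 mol.
Isobaric: P stays 573 kPa; V/T = const ⇒ T₂ = 2270 K, V₂ = 57.7 L.
W = PΔV = 573×(57.7−10.6) kPa·L = 27000 J.
ΔU = nCvΔT = 1.75×20.8×(2270−418) = 67400 J.
Q = ΔU + W = nCpΔT = 94400 J.

94400 J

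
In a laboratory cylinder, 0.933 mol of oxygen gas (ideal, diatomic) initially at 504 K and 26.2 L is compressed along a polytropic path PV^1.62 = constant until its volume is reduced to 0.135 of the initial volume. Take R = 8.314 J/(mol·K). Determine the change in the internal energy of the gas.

24100 J

P₁ = nRT₁/V₁ = 0.933×8.314×504/26.2 = 149 kPa.
Polytropic n=1.62: T₂ = T₁(V₁/V₂)^(n−1) = 504×(7.41)^0.62 = 1740 K; P₂ = P₁(V₁/V₂)^n = 3830 kPa.
For an ideal gas ΔU = nCvΔT with Cv = (5/2)R = 20.8 J/(mol·K).
ΔU = 0.933×20.8×(1740−504) = 24100 J.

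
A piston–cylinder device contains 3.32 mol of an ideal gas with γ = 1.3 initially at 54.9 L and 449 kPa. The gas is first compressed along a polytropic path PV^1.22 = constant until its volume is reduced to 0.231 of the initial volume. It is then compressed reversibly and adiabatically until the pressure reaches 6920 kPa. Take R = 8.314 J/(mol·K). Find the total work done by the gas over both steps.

T₁ = P₁V₁/(nR) = 449×54.9/(3.32×8.314) = 893 K.
Step 1 — Polytropic n=1.22: T₂ = T₁(V₁/V₂)^(n−1) = 893×(4.33)^0.22 = 1230 K; P₂ = P₁(V₁/V₂)^n = 2680 kPa.
W = (P₁V₁−P₂V₂)/(n−1) = (449×54.9−2680×12.7)/0.22 = -42600 J.
ΔU = nCvΔT = 3.32×27.7×(1230−893) = 31300 J.
Q = ΔU + W = -11400 J.
State after step 1: P = 2680 kPa, V = 12.7 L, T = 1230 K.
Step 2 — Adiabatic: T₂/T₁ = (P₂/P₁)^((γ−1)/γ) ⇒ T₂ = 1230×(2.58)^0.231 = 1530 K; V₂ = 6.12 L.
ΔU = nCvΔT = 3.32×27.7×(1530−1230) = 27700 J.
Q = 0 for an adiabatic process, so W = −ΔU = -27700 J.
Net over both steps: W = -70300 J, Q = -11400 J, ΔU = 59000 J.

-70300 J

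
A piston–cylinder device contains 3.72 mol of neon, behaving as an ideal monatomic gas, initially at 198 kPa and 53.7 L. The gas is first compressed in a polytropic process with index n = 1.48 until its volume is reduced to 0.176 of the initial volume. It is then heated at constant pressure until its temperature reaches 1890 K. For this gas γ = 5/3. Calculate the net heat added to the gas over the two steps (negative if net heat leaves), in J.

76900 J

T₁ = P₁V₁/(nR) = 198×53.7/(3.72×8.314) = 344 K.
Step 1 — Polytropic n=1.48: T₂ = T₁(V₁/V₂)^(n−1) = 344×(5.68)^0.48 = 791 K; P₂ = P₁(V₁/V₂)^n = 2590 kPa.
W = (P₁V₁−P₂V₂)/(n−1) = (198×53.7−2590×9.45)/0.48 = -28800 J.
ΔU = nCvΔT = 3.72×12.5×(791−344) = 20800 J.
Q = ΔU + W = -8080 J.
State after step 1: P = 2590 kPa, V = 9.45 L, T = 791 K.
Step 2 — Isobaric: P stays 2590 kPa; V/T = const ⇒ T₂ = 1890 K, V₂ = 22.6 L.
W = PΔV = 2590×(22.6−9.45) kPa·L = 34000 J.
ΔU = nCvΔT = 3.72×12.5×(1890−791) = 51000 J.
Q = ΔU + W = nCpΔT = 84900 J.
Net over both steps: W = 5130 J, Q = 76900 J, ΔU = 71700 J.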